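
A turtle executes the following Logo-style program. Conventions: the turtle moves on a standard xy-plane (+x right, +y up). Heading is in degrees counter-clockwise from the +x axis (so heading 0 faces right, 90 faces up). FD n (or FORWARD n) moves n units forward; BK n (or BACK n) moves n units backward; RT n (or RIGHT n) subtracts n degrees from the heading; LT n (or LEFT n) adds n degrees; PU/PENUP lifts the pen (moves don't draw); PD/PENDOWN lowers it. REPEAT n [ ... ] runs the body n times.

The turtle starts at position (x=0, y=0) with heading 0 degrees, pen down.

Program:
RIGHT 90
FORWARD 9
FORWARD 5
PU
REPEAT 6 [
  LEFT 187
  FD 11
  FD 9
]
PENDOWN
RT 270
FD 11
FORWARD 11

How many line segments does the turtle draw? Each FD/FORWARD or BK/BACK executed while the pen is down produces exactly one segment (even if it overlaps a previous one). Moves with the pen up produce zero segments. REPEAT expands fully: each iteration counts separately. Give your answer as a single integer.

Executing turtle program step by step:
Start: pos=(0,0), heading=0, pen down
RT 90: heading 0 -> 270
FD 9: (0,0) -> (0,-9) [heading=270, draw]
FD 5: (0,-9) -> (0,-14) [heading=270, draw]
PU: pen up
REPEAT 6 [
  -- iteration 1/6 --
  LT 187: heading 270 -> 97
  FD 11: (0,-14) -> (-1.341,-3.082) [heading=97, move]
  FD 9: (-1.341,-3.082) -> (-2.437,5.851) [heading=97, move]
  -- iteration 2/6 --
  LT 187: heading 97 -> 284
  FD 11: (-2.437,5.851) -> (0.224,-4.822) [heading=284, move]
  FD 9: (0.224,-4.822) -> (2.401,-13.555) [heading=284, move]
  -- iteration 3/6 --
  LT 187: heading 284 -> 111
  FD 11: (2.401,-13.555) -> (-1.541,-3.286) [heading=111, move]
  FD 9: (-1.541,-3.286) -> (-4.766,5.117) [heading=111, move]
  -- iteration 4/6 --
  LT 187: heading 111 -> 298
  FD 11: (-4.766,5.117) -> (0.398,-4.596) [heading=298, move]
  FD 9: (0.398,-4.596) -> (4.623,-12.542) [heading=298, move]
  -- iteration 5/6 --
  LT 187: heading 298 -> 125
  FD 11: (4.623,-12.542) -> (-1.686,-3.532) [heading=125, move]
  FD 9: (-1.686,-3.532) -> (-6.848,3.841) [heading=125, move]
  -- iteration 6/6 --
  LT 187: heading 125 -> 312
  FD 11: (-6.848,3.841) -> (0.512,-4.334) [heading=312, move]
  FD 9: (0.512,-4.334) -> (6.534,-11.022) [heading=312, move]
]
PD: pen down
RT 270: heading 312 -> 42
FD 11: (6.534,-11.022) -> (14.709,-3.662) [heading=42, draw]
FD 11: (14.709,-3.662) -> (22.883,3.699) [heading=42, draw]
Final: pos=(22.883,3.699), heading=42, 4 segment(s) drawn
Segments drawn: 4

Answer: 4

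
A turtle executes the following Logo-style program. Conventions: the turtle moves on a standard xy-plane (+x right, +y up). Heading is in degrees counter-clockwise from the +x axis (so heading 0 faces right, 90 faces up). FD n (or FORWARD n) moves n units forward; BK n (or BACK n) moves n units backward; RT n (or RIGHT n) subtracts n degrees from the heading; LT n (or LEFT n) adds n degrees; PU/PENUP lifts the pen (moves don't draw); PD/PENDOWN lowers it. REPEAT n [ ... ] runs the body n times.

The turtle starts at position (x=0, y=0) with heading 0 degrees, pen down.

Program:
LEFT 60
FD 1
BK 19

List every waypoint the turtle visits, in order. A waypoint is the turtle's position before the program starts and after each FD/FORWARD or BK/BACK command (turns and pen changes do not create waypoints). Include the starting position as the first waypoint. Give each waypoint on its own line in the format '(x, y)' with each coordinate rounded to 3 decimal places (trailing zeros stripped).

Answer: (0, 0)
(0.5, 0.866)
(-9, -15.588)

Derivation:
Executing turtle program step by step:
Start: pos=(0,0), heading=0, pen down
LT 60: heading 0 -> 60
FD 1: (0,0) -> (0.5,0.866) [heading=60, draw]
BK 19: (0.5,0.866) -> (-9,-15.588) [heading=60, draw]
Final: pos=(-9,-15.588), heading=60, 2 segment(s) drawn
Waypoints (3 total):
(0, 0)
(0.5, 0.866)
(-9, -15.588)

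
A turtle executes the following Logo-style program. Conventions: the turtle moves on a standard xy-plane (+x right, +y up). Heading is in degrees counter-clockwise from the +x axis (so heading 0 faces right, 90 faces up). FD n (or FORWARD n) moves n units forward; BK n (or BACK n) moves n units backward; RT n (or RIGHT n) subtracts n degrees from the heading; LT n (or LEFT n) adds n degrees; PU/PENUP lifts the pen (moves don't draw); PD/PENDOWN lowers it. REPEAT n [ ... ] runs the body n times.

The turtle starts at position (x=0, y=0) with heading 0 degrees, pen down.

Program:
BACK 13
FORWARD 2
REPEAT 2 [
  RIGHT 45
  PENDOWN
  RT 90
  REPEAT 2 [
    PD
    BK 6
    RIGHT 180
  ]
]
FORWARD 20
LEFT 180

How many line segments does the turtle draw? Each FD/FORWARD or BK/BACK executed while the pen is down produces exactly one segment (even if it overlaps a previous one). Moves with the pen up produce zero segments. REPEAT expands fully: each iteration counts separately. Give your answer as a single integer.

Answer: 7

Derivation:
Executing turtle program step by step:
Start: pos=(0,0), heading=0, pen down
BK 13: (0,0) -> (-13,0) [heading=0, draw]
FD 2: (-13,0) -> (-11,0) [heading=0, draw]
REPEAT 2 [
  -- iteration 1/2 --
  RT 45: heading 0 -> 315
  PD: pen down
  RT 90: heading 315 -> 225
  REPEAT 2 [
    -- iteration 1/2 --
    PD: pen down
    BK 6: (-11,0) -> (-6.757,4.243) [heading=225, draw]
    RT 180: heading 225 -> 45
    -- iteration 2/2 --
    PD: pen down
    BK 6: (-6.757,4.243) -> (-11,0) [heading=45, draw]
    RT 180: heading 45 -> 225
  ]
  -- iteration 2/2 --
  RT 45: heading 225 -> 180
  PD: pen down
  RT 90: heading 180 -> 90
  REPEAT 2 [
    -- iteration 1/2 --
    PD: pen down
    BK 6: (-11,0) -> (-11,-6) [heading=90, draw]
    RT 180: heading 90 -> 270
    -- iteration 2/2 --
    PD: pen down
    BK 6: (-11,-6) -> (-11,0) [heading=270, draw]
    RT 180: heading 270 -> 90
  ]
]
FD 20: (-11,0) -> (-11,20) [heading=90, draw]
LT 180: heading 90 -> 270
Final: pos=(-11,20), heading=270, 7 segment(s) drawn
Segments drawn: 7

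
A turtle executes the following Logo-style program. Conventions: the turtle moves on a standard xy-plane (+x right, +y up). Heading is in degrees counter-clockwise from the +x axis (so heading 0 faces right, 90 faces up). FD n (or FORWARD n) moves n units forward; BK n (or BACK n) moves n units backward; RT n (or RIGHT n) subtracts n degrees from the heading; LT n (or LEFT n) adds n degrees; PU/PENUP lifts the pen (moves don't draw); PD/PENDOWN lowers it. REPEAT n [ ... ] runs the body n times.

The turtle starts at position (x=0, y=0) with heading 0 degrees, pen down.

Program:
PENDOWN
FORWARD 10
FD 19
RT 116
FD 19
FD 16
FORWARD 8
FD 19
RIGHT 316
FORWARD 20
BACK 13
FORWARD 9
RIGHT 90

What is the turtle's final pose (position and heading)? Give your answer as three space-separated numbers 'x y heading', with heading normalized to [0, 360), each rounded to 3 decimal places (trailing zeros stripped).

Executing turtle program step by step:
Start: pos=(0,0), heading=0, pen down
PD: pen down
FD 10: (0,0) -> (10,0) [heading=0, draw]
FD 19: (10,0) -> (29,0) [heading=0, draw]
RT 116: heading 0 -> 244
FD 19: (29,0) -> (20.671,-17.077) [heading=244, draw]
FD 16: (20.671,-17.077) -> (13.657,-31.458) [heading=244, draw]
FD 8: (13.657,-31.458) -> (10.15,-38.648) [heading=244, draw]
FD 19: (10.15,-38.648) -> (1.821,-55.725) [heading=244, draw]
RT 316: heading 244 -> 288
FD 20: (1.821,-55.725) -> (8.001,-74.746) [heading=288, draw]
BK 13: (8.001,-74.746) -> (3.984,-62.383) [heading=288, draw]
FD 9: (3.984,-62.383) -> (6.765,-70.942) [heading=288, draw]
RT 90: heading 288 -> 198
Final: pos=(6.765,-70.942), heading=198, 9 segment(s) drawn

Answer: 6.765 -70.942 198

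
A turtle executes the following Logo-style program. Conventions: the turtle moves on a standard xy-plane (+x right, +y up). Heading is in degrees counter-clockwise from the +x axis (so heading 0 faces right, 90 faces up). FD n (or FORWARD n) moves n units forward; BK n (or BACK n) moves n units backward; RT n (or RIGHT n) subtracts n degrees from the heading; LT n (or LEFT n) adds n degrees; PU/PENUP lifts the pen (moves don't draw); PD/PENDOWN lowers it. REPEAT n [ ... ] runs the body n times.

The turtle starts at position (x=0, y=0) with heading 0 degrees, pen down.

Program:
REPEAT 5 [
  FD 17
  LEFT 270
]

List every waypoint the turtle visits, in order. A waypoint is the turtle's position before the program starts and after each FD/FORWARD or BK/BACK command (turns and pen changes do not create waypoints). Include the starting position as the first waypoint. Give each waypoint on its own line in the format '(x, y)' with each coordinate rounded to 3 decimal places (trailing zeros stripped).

Executing turtle program step by step:
Start: pos=(0,0), heading=0, pen down
REPEAT 5 [
  -- iteration 1/5 --
  FD 17: (0,0) -> (17,0) [heading=0, draw]
  LT 270: heading 0 -> 270
  -- iteration 2/5 --
  FD 17: (17,0) -> (17,-17) [heading=270, draw]
  LT 270: heading 270 -> 180
  -- iteration 3/5 --
  FD 17: (17,-17) -> (0,-17) [heading=180, draw]
  LT 270: heading 180 -> 90
  -- iteration 4/5 --
  FD 17: (0,-17) -> (0,0) [heading=90, draw]
  LT 270: heading 90 -> 0
  -- iteration 5/5 --
  FD 17: (0,0) -> (17,0) [heading=0, draw]
  LT 270: heading 0 -> 270
]
Final: pos=(17,0), heading=270, 5 segment(s) drawn
Waypoints (6 total):
(0, 0)
(17, 0)
(17, -17)
(0, -17)
(0, 0)
(17, 0)

Answer: (0, 0)
(17, 0)
(17, -17)
(0, -17)
(0, 0)
(17, 0)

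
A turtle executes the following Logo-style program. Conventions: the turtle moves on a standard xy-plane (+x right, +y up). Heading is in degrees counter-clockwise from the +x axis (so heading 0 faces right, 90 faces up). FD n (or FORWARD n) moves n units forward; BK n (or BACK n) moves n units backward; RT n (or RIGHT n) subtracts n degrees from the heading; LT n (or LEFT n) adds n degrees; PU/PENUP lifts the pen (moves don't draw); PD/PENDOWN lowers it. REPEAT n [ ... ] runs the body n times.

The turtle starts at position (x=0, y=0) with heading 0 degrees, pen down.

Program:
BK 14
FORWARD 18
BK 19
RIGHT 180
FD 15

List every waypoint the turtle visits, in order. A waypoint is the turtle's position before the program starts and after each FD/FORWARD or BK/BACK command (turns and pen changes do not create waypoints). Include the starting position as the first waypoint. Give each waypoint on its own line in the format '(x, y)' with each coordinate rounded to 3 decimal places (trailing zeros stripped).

Executing turtle program step by step:
Start: pos=(0,0), heading=0, pen down
BK 14: (0,0) -> (-14,0) [heading=0, draw]
FD 18: (-14,0) -> (4,0) [heading=0, draw]
BK 19: (4,0) -> (-15,0) [heading=0, draw]
RT 180: heading 0 -> 180
FD 15: (-15,0) -> (-30,0) [heading=180, draw]
Final: pos=(-30,0), heading=180, 4 segment(s) drawn
Waypoints (5 total):
(0, 0)
(-14, 0)
(4, 0)
(-15, 0)
(-30, 0)

Answer: (0, 0)
(-14, 0)
(4, 0)
(-15, 0)
(-30, 0)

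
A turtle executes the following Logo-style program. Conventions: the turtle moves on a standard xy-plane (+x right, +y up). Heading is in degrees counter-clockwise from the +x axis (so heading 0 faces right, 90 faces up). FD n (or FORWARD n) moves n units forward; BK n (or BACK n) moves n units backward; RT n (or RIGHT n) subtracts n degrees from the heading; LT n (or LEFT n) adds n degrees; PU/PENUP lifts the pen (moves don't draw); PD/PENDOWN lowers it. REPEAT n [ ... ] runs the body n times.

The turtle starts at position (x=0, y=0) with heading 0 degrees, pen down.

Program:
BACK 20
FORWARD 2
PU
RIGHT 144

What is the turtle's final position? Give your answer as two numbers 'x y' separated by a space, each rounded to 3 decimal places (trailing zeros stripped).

Executing turtle program step by step:
Start: pos=(0,0), heading=0, pen down
BK 20: (0,0) -> (-20,0) [heading=0, draw]
FD 2: (-20,0) -> (-18,0) [heading=0, draw]
PU: pen up
RT 144: heading 0 -> 216
Final: pos=(-18,0), heading=216, 2 segment(s) drawn

Answer: -18 0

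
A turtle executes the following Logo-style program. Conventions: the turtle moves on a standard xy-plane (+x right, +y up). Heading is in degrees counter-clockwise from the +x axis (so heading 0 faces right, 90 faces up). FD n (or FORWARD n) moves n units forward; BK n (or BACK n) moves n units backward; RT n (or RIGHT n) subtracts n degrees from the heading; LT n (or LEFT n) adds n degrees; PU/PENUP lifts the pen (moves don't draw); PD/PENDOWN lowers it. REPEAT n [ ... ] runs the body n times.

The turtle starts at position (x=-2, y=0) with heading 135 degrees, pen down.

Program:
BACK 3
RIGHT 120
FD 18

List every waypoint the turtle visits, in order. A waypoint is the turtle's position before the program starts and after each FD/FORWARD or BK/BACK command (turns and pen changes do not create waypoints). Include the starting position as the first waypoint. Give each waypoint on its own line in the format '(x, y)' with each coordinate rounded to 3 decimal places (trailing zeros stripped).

Executing turtle program step by step:
Start: pos=(-2,0), heading=135, pen down
BK 3: (-2,0) -> (0.121,-2.121) [heading=135, draw]
RT 120: heading 135 -> 15
FD 18: (0.121,-2.121) -> (17.508,2.537) [heading=15, draw]
Final: pos=(17.508,2.537), heading=15, 2 segment(s) drawn
Waypoints (3 total):
(-2, 0)
(0.121, -2.121)
(17.508, 2.537)

Answer: (-2, 0)
(0.121, -2.121)
(17.508, 2.537)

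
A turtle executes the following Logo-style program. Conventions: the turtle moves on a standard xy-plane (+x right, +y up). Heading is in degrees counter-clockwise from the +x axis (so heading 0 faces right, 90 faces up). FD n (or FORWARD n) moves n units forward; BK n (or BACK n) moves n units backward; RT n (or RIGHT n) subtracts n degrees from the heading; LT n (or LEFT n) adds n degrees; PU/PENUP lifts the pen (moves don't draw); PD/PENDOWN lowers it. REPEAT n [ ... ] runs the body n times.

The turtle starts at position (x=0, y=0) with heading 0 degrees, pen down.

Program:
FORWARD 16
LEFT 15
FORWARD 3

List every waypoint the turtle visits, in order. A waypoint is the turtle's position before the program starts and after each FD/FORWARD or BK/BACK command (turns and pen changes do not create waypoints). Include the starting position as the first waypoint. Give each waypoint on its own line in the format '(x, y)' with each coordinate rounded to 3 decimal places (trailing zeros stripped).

Executing turtle program step by step:
Start: pos=(0,0), heading=0, pen down
FD 16: (0,0) -> (16,0) [heading=0, draw]
LT 15: heading 0 -> 15
FD 3: (16,0) -> (18.898,0.776) [heading=15, draw]
Final: pos=(18.898,0.776), heading=15, 2 segment(s) drawn
Waypoints (3 total):
(0, 0)
(16, 0)
(18.898, 0.776)

Answer: (0, 0)
(16, 0)
(18.898, 0.776)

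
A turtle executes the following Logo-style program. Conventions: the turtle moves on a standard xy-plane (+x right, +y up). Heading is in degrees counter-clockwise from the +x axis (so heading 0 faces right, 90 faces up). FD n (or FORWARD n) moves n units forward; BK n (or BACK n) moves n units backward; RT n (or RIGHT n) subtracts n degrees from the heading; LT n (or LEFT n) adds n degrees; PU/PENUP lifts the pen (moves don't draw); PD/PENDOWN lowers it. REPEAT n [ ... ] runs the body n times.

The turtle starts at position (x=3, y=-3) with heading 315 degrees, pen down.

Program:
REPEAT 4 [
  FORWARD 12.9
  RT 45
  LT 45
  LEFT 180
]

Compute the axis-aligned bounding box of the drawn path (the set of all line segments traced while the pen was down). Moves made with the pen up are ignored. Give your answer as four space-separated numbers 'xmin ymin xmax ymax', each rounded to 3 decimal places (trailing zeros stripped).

Answer: 3 -12.122 12.122 -3

Derivation:
Executing turtle program step by step:
Start: pos=(3,-3), heading=315, pen down
REPEAT 4 [
  -- iteration 1/4 --
  FD 12.9: (3,-3) -> (12.122,-12.122) [heading=315, draw]
  RT 45: heading 315 -> 270
  LT 45: heading 270 -> 315
  LT 180: heading 315 -> 135
  -- iteration 2/4 --
  FD 12.9: (12.122,-12.122) -> (3,-3) [heading=135, draw]
  RT 45: heading 135 -> 90
  LT 45: heading 90 -> 135
  LT 180: heading 135 -> 315
  -- iteration 3/4 --
  FD 12.9: (3,-3) -> (12.122,-12.122) [heading=315, draw]
  RT 45: heading 315 -> 270
  LT 45: heading 270 -> 315
  LT 180: heading 315 -> 135
  -- iteration 4/4 --
  FD 12.9: (12.122,-12.122) -> (3,-3) [heading=135, draw]
  RT 45: heading 135 -> 90
  LT 45: heading 90 -> 135
  LT 180: heading 135 -> 315
]
Final: pos=(3,-3), heading=315, 4 segment(s) drawn

Segment endpoints: x in {3, 3, 12.122, 12.122}, y in {-12.122, -12.122, -3, -3, -3}
xmin=3, ymin=-12.122, xmax=12.122, ymax=-3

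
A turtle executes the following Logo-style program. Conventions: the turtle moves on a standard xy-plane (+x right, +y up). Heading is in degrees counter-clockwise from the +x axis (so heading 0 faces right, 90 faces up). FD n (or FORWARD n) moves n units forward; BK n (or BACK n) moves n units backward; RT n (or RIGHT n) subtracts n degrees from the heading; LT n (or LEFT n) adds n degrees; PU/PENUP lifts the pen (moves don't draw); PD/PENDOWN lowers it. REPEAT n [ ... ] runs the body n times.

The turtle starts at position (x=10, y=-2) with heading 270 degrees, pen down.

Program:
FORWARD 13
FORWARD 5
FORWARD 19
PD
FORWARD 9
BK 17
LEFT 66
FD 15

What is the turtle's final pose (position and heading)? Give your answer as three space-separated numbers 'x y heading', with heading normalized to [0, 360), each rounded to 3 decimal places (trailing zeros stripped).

Answer: 23.703 -37.101 336

Derivation:
Executing turtle program step by step:
Start: pos=(10,-2), heading=270, pen down
FD 13: (10,-2) -> (10,-15) [heading=270, draw]
FD 5: (10,-15) -> (10,-20) [heading=270, draw]
FD 19: (10,-20) -> (10,-39) [heading=270, draw]
PD: pen down
FD 9: (10,-39) -> (10,-48) [heading=270, draw]
BK 17: (10,-48) -> (10,-31) [heading=270, draw]
LT 66: heading 270 -> 336
FD 15: (10,-31) -> (23.703,-37.101) [heading=336, draw]
Final: pos=(23.703,-37.101), heading=336, 6 segment(s) drawn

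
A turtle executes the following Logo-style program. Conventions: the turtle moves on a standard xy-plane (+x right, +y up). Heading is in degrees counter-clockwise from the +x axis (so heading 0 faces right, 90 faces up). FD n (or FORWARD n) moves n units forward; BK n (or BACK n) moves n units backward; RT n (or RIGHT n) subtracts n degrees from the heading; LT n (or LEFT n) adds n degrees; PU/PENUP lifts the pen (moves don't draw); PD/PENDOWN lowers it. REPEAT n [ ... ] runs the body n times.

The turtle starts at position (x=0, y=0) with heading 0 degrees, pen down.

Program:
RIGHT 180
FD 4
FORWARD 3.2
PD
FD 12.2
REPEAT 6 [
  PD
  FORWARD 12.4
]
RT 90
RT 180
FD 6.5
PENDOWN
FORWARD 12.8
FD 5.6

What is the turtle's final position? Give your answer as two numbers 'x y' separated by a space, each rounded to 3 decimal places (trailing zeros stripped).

Executing turtle program step by step:
Start: pos=(0,0), heading=0, pen down
RT 180: heading 0 -> 180
FD 4: (0,0) -> (-4,0) [heading=180, draw]
FD 3.2: (-4,0) -> (-7.2,0) [heading=180, draw]
PD: pen down
FD 12.2: (-7.2,0) -> (-19.4,0) [heading=180, draw]
REPEAT 6 [
  -- iteration 1/6 --
  PD: pen down
  FD 12.4: (-19.4,0) -> (-31.8,0) [heading=180, draw]
  -- iteration 2/6 --
  PD: pen down
  FD 12.4: (-31.8,0) -> (-44.2,0) [heading=180, draw]
  -- iteration 3/6 --
  PD: pen down
  FD 12.4: (-44.2,0) -> (-56.6,0) [heading=180, draw]
  -- iteration 4/6 --
  PD: pen down
  FD 12.4: (-56.6,0) -> (-69,0) [heading=180, draw]
  -- iteration 5/6 --
  PD: pen down
  FD 12.4: (-69,0) -> (-81.4,0) [heading=180, draw]
  -- iteration 6/6 --
  PD: pen down
  FD 12.4: (-81.4,0) -> (-93.8,0) [heading=180, draw]
]
RT 90: heading 180 -> 90
RT 180: heading 90 -> 270
FD 6.5: (-93.8,0) -> (-93.8,-6.5) [heading=270, draw]
PD: pen down
FD 12.8: (-93.8,-6.5) -> (-93.8,-19.3) [heading=270, draw]
FD 5.6: (-93.8,-19.3) -> (-93.8,-24.9) [heading=270, draw]
Final: pos=(-93.8,-24.9), heading=270, 12 segment(s) drawn

Answer: -93.8 -24.9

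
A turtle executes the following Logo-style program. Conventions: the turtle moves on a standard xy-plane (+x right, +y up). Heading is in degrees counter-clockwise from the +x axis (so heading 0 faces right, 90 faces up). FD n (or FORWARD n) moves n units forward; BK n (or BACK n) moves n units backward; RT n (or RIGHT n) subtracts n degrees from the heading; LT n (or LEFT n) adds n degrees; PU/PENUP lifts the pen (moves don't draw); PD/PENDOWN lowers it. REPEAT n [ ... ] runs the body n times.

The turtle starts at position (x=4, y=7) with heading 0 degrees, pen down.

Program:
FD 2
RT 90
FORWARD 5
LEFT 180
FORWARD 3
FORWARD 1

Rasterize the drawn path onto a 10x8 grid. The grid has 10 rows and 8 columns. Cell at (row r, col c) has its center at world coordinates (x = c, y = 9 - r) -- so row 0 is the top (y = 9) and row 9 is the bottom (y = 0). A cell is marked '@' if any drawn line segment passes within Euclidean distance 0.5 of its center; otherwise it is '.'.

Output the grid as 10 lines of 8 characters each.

Answer: ........
........
....@@@.
......@.
......@.
......@.
......@.
......@.
........
........

Derivation:
Segment 0: (4,7) -> (6,7)
Segment 1: (6,7) -> (6,2)
Segment 2: (6,2) -> (6,5)
Segment 3: (6,5) -> (6,6)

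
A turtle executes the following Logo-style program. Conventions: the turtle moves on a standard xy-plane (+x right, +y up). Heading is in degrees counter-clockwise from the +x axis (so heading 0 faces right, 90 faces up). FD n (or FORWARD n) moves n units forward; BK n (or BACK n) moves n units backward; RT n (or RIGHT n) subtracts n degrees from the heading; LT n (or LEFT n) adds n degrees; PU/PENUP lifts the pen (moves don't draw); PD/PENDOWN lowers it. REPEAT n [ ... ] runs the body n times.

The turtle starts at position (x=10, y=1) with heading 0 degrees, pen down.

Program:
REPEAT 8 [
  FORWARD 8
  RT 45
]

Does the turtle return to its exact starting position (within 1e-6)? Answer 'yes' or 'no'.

Executing turtle program step by step:
Start: pos=(10,1), heading=0, pen down
REPEAT 8 [
  -- iteration 1/8 --
  FD 8: (10,1) -> (18,1) [heading=0, draw]
  RT 45: heading 0 -> 315
  -- iteration 2/8 --
  FD 8: (18,1) -> (23.657,-4.657) [heading=315, draw]
  RT 45: heading 315 -> 270
  -- iteration 3/8 --
  FD 8: (23.657,-4.657) -> (23.657,-12.657) [heading=270, draw]
  RT 45: heading 270 -> 225
  -- iteration 4/8 --
  FD 8: (23.657,-12.657) -> (18,-18.314) [heading=225, draw]
  RT 45: heading 225 -> 180
  -- iteration 5/8 --
  FD 8: (18,-18.314) -> (10,-18.314) [heading=180, draw]
  RT 45: heading 180 -> 135
  -- iteration 6/8 --
  FD 8: (10,-18.314) -> (4.343,-12.657) [heading=135, draw]
  RT 45: heading 135 -> 90
  -- iteration 7/8 --
  FD 8: (4.343,-12.657) -> (4.343,-4.657) [heading=90, draw]
  RT 45: heading 90 -> 45
  -- iteration 8/8 --
  FD 8: (4.343,-4.657) -> (10,1) [heading=45, draw]
  RT 45: heading 45 -> 0
]
Final: pos=(10,1), heading=0, 8 segment(s) drawn

Start position: (10, 1)
Final position: (10, 1)
Distance = 0; < 1e-6 -> CLOSED

Answer: yes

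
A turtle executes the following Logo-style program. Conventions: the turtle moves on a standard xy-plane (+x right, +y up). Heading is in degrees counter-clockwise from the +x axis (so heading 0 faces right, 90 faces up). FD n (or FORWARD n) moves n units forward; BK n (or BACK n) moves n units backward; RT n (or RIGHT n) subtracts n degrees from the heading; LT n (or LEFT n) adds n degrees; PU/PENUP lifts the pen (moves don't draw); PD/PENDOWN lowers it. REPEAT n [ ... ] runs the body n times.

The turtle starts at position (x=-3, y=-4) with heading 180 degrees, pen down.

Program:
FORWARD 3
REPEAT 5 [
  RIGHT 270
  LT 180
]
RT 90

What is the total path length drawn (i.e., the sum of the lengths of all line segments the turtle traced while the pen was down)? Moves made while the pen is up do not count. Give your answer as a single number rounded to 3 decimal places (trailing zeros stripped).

Answer: 3

Derivation:
Executing turtle program step by step:
Start: pos=(-3,-4), heading=180, pen down
FD 3: (-3,-4) -> (-6,-4) [heading=180, draw]
REPEAT 5 [
  -- iteration 1/5 --
  RT 270: heading 180 -> 270
  LT 180: heading 270 -> 90
  -- iteration 2/5 --
  RT 270: heading 90 -> 180
  LT 180: heading 180 -> 0
  -- iteration 3/5 --
  RT 270: heading 0 -> 90
  LT 180: heading 90 -> 270
  -- iteration 4/5 --
  RT 270: heading 270 -> 0
  LT 180: heading 0 -> 180
  -- iteration 5/5 --
  RT 270: heading 180 -> 270
  LT 180: heading 270 -> 90
]
RT 90: heading 90 -> 0
Final: pos=(-6,-4), heading=0, 1 segment(s) drawn

Segment lengths:
  seg 1: (-3,-4) -> (-6,-4), length = 3
Total = 3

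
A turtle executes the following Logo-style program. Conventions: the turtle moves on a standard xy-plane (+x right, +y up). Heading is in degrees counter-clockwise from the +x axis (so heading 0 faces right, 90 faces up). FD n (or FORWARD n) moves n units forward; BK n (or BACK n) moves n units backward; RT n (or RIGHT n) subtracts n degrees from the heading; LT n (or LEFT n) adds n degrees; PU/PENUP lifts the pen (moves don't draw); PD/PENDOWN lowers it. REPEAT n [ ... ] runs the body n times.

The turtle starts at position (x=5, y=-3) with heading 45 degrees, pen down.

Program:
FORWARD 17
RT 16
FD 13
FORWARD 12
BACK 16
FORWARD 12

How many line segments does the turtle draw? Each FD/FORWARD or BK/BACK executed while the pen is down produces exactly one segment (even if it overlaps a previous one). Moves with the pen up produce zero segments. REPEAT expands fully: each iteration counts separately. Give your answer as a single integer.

Answer: 5

Derivation:
Executing turtle program step by step:
Start: pos=(5,-3), heading=45, pen down
FD 17: (5,-3) -> (17.021,9.021) [heading=45, draw]
RT 16: heading 45 -> 29
FD 13: (17.021,9.021) -> (28.391,15.323) [heading=29, draw]
FD 12: (28.391,15.323) -> (38.886,21.141) [heading=29, draw]
BK 16: (38.886,21.141) -> (24.892,13.384) [heading=29, draw]
FD 12: (24.892,13.384) -> (35.388,19.202) [heading=29, draw]
Final: pos=(35.388,19.202), heading=29, 5 segment(s) drawn
Segments drawn: 5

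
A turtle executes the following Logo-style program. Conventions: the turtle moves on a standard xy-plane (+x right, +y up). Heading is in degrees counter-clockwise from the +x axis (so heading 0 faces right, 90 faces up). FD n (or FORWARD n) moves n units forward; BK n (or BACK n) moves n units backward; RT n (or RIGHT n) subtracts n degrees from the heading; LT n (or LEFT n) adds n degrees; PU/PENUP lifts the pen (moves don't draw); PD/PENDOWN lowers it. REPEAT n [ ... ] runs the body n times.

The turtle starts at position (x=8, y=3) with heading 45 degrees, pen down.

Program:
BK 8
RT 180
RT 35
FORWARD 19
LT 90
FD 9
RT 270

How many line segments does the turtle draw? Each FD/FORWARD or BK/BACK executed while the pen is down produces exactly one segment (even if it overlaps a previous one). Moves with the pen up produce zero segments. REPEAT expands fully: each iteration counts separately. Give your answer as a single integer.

Executing turtle program step by step:
Start: pos=(8,3), heading=45, pen down
BK 8: (8,3) -> (2.343,-2.657) [heading=45, draw]
RT 180: heading 45 -> 225
RT 35: heading 225 -> 190
FD 19: (2.343,-2.657) -> (-16.368,-5.956) [heading=190, draw]
LT 90: heading 190 -> 280
FD 9: (-16.368,-5.956) -> (-14.805,-14.819) [heading=280, draw]
RT 270: heading 280 -> 10
Final: pos=(-14.805,-14.819), heading=10, 3 segment(s) drawn
Segments drawn: 3

Answer: 3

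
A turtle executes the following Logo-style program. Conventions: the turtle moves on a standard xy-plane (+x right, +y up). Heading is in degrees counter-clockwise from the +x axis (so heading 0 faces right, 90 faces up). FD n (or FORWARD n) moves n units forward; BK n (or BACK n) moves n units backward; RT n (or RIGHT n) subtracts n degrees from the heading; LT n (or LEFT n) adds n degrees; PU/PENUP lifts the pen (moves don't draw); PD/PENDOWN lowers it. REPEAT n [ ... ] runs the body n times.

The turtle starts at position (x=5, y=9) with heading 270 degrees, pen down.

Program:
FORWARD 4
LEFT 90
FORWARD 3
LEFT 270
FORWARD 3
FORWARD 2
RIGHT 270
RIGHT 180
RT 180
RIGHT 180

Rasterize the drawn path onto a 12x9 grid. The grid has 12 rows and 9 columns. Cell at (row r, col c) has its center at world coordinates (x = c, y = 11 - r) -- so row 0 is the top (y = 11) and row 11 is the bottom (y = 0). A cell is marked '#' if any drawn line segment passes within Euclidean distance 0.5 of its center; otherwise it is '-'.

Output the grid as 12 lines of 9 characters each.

Segment 0: (5,9) -> (5,5)
Segment 1: (5,5) -> (8,5)
Segment 2: (8,5) -> (8,2)
Segment 3: (8,2) -> (8,-0)

Answer: ---------
---------
-----#---
-----#---
-----#---
-----#---
-----####
--------#
--------#
--------#
--------#
--------#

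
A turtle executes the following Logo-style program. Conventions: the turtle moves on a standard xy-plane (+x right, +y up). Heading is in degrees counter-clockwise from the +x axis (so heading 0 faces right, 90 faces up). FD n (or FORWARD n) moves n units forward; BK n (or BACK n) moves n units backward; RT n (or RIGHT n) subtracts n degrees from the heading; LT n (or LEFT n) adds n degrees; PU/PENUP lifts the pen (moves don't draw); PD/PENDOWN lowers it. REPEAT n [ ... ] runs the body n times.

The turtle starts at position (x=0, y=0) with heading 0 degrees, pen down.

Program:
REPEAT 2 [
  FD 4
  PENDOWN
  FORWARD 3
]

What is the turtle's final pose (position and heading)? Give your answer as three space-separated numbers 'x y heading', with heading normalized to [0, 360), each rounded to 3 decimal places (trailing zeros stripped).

Answer: 14 0 0

Derivation:
Executing turtle program step by step:
Start: pos=(0,0), heading=0, pen down
REPEAT 2 [
  -- iteration 1/2 --
  FD 4: (0,0) -> (4,0) [heading=0, draw]
  PD: pen down
  FD 3: (4,0) -> (7,0) [heading=0, draw]
  -- iteration 2/2 --
  FD 4: (7,0) -> (11,0) [heading=0, draw]
  PD: pen down
  FD 3: (11,0) -> (14,0) [heading=0, draw]
]
Final: pos=(14,0), heading=0, 4 segment(s) drawn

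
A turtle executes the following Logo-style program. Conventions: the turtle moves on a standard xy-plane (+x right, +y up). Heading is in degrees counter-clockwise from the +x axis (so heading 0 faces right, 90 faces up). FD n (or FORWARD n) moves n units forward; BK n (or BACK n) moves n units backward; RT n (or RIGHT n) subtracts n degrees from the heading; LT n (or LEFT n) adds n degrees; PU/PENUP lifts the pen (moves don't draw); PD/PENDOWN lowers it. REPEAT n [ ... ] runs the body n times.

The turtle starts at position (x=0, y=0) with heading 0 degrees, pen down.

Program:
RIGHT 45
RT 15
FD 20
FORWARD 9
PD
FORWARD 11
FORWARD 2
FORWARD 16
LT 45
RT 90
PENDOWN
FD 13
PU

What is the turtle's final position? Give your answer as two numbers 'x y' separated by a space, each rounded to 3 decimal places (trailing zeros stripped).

Executing turtle program step by step:
Start: pos=(0,0), heading=0, pen down
RT 45: heading 0 -> 315
RT 15: heading 315 -> 300
FD 20: (0,0) -> (10,-17.321) [heading=300, draw]
FD 9: (10,-17.321) -> (14.5,-25.115) [heading=300, draw]
PD: pen down
FD 11: (14.5,-25.115) -> (20,-34.641) [heading=300, draw]
FD 2: (20,-34.641) -> (21,-36.373) [heading=300, draw]
FD 16: (21,-36.373) -> (29,-50.229) [heading=300, draw]
LT 45: heading 300 -> 345
RT 90: heading 345 -> 255
PD: pen down
FD 13: (29,-50.229) -> (25.635,-62.787) [heading=255, draw]
PU: pen up
Final: pos=(25.635,-62.787), heading=255, 6 segment(s) drawn

Answer: 25.635 -62.787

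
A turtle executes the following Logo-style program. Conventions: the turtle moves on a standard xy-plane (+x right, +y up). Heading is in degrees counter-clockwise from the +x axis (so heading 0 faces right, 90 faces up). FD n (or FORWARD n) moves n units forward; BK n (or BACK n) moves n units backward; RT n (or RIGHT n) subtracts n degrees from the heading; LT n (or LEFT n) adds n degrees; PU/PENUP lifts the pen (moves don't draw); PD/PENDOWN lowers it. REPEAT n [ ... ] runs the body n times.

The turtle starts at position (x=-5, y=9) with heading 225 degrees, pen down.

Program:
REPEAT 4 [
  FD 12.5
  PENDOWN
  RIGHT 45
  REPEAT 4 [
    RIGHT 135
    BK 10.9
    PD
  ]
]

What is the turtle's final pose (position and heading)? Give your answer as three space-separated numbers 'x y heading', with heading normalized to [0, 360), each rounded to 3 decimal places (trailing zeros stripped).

Executing turtle program step by step:
Start: pos=(-5,9), heading=225, pen down
REPEAT 4 [
  -- iteration 1/4 --
  FD 12.5: (-5,9) -> (-13.839,0.161) [heading=225, draw]
  PD: pen down
  RT 45: heading 225 -> 180
  REPEAT 4 [
    -- iteration 1/4 --
    RT 135: heading 180 -> 45
    BK 10.9: (-13.839,0.161) -> (-21.546,-7.546) [heading=45, draw]
    PD: pen down
    -- iteration 2/4 --
    RT 135: heading 45 -> 270
    BK 10.9: (-21.546,-7.546) -> (-21.546,3.354) [heading=270, draw]
    PD: pen down
    -- iteration 3/4 --
    RT 135: heading 270 -> 135
    BK 10.9: (-21.546,3.354) -> (-13.839,-4.354) [heading=135, draw]
    PD: pen down
    -- iteration 4/4 --
    RT 135: heading 135 -> 0
    BK 10.9: (-13.839,-4.354) -> (-24.739,-4.354) [heading=0, draw]
    PD: pen down
  ]
  -- iteration 2/4 --
  FD 12.5: (-24.739,-4.354) -> (-12.239,-4.354) [heading=0, draw]
  PD: pen down
  RT 45: heading 0 -> 315
  REPEAT 4 [
    -- iteration 1/4 --
    RT 135: heading 315 -> 180
    BK 10.9: (-12.239,-4.354) -> (-1.339,-4.354) [heading=180, draw]
    PD: pen down
    -- iteration 2/4 --
    RT 135: heading 180 -> 45
    BK 10.9: (-1.339,-4.354) -> (-9.046,-12.061) [heading=45, draw]
    PD: pen down
    -- iteration 3/4 --
    RT 135: heading 45 -> 270
    BK 10.9: (-9.046,-12.061) -> (-9.046,-1.161) [heading=270, draw]
    PD: pen down
    -- iteration 4/4 --
    RT 135: heading 270 -> 135
    BK 10.9: (-9.046,-1.161) -> (-1.339,-8.869) [heading=135, draw]
    PD: pen down
  ]
  -- iteration 3/4 --
  FD 12.5: (-1.339,-8.869) -> (-10.178,-0.03) [heading=135, draw]
  PD: pen down
  RT 45: heading 135 -> 90
  REPEAT 4 [
    -- iteration 1/4 --
    RT 135: heading 90 -> 315
    BK 10.9: (-10.178,-0.03) -> (-17.885,7.678) [heading=315, draw]
    PD: pen down
    -- iteration 2/4 --
    RT 135: heading 315 -> 180
    BK 10.9: (-17.885,7.678) -> (-6.985,7.678) [heading=180, draw]
    PD: pen down
    -- iteration 3/4 --
    RT 135: heading 180 -> 45
    BK 10.9: (-6.985,7.678) -> (-14.693,-0.03) [heading=45, draw]
    PD: pen down
    -- iteration 4/4 --
    RT 135: heading 45 -> 270
    BK 10.9: (-14.693,-0.03) -> (-14.693,10.87) [heading=270, draw]
    PD: pen down
  ]
  -- iteration 4/4 --
  FD 12.5: (-14.693,10.87) -> (-14.693,-1.63) [heading=270, draw]
  PD: pen down
  RT 45: heading 270 -> 225
  REPEAT 4 [
    -- iteration 1/4 --
    RT 135: heading 225 -> 90
    BK 10.9: (-14.693,-1.63) -> (-14.693,-12.53) [heading=90, draw]
    PD: pen down
    -- iteration 2/4 --
    RT 135: heading 90 -> 315
    BK 10.9: (-14.693,-12.53) -> (-22.4,-4.822) [heading=315, draw]
    PD: pen down
    -- iteration 3/4 --
    RT 135: heading 315 -> 180
    BK 10.9: (-22.4,-4.822) -> (-11.5,-4.822) [heading=180, draw]
    PD: pen down
    -- iteration 4/4 --
    RT 135: heading 180 -> 45
    BK 10.9: (-11.5,-4.822) -> (-19.208,-12.53) [heading=45, draw]
    PD: pen down
  ]
]
Final: pos=(-19.208,-12.53), heading=45, 20 segment(s) drawn

Answer: -19.208 -12.53 45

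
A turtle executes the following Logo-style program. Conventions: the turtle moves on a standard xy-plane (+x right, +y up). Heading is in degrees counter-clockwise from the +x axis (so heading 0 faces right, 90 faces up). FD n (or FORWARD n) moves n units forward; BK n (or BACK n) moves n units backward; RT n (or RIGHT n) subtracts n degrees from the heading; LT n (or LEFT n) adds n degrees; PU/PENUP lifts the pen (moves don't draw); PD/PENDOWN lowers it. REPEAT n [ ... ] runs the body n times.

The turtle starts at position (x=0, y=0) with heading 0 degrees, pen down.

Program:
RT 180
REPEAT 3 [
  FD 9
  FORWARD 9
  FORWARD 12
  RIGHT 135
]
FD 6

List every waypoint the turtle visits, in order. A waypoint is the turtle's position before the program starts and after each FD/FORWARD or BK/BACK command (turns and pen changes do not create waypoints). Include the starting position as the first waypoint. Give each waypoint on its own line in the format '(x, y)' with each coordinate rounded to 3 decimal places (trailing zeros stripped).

Executing turtle program step by step:
Start: pos=(0,0), heading=0, pen down
RT 180: heading 0 -> 180
REPEAT 3 [
  -- iteration 1/3 --
  FD 9: (0,0) -> (-9,0) [heading=180, draw]
  FD 9: (-9,0) -> (-18,0) [heading=180, draw]
  FD 12: (-18,0) -> (-30,0) [heading=180, draw]
  RT 135: heading 180 -> 45
  -- iteration 2/3 --
  FD 9: (-30,0) -> (-23.636,6.364) [heading=45, draw]
  FD 9: (-23.636,6.364) -> (-17.272,12.728) [heading=45, draw]
  FD 12: (-17.272,12.728) -> (-8.787,21.213) [heading=45, draw]
  RT 135: heading 45 -> 270
  -- iteration 3/3 --
  FD 9: (-8.787,21.213) -> (-8.787,12.213) [heading=270, draw]
  FD 9: (-8.787,12.213) -> (-8.787,3.213) [heading=270, draw]
  FD 12: (-8.787,3.213) -> (-8.787,-8.787) [heading=270, draw]
  RT 135: heading 270 -> 135
]
FD 6: (-8.787,-8.787) -> (-13.029,-4.544) [heading=135, draw]
Final: pos=(-13.029,-4.544), heading=135, 10 segment(s) drawn
Waypoints (11 total):
(0, 0)
(-9, 0)
(-18, 0)
(-30, 0)
(-23.636, 6.364)
(-17.272, 12.728)
(-8.787, 21.213)
(-8.787, 12.213)
(-8.787, 3.213)
(-8.787, -8.787)
(-13.029, -4.544)

Answer: (0, 0)
(-9, 0)
(-18, 0)
(-30, 0)
(-23.636, 6.364)
(-17.272, 12.728)
(-8.787, 21.213)
(-8.787, 12.213)
(-8.787, 3.213)
(-8.787, -8.787)
(-13.029, -4.544)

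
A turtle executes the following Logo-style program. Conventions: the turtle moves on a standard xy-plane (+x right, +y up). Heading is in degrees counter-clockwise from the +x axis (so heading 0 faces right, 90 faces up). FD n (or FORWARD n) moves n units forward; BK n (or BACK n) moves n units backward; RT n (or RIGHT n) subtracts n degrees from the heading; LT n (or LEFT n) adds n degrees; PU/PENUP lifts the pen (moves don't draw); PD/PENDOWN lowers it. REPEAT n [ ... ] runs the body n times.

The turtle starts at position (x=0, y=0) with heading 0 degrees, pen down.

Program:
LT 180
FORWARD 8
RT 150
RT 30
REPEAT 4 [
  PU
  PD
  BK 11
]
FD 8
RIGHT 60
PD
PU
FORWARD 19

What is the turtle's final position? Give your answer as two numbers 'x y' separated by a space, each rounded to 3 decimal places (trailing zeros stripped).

Answer: -34.5 -16.454

Derivation:
Executing turtle program step by step:
Start: pos=(0,0), heading=0, pen down
LT 180: heading 0 -> 180
FD 8: (0,0) -> (-8,0) [heading=180, draw]
RT 150: heading 180 -> 30
RT 30: heading 30 -> 0
REPEAT 4 [
  -- iteration 1/4 --
  PU: pen up
  PD: pen down
  BK 11: (-8,0) -> (-19,0) [heading=0, draw]
  -- iteration 2/4 --
  PU: pen up
  PD: pen down
  BK 11: (-19,0) -> (-30,0) [heading=0, draw]
  -- iteration 3/4 --
  PU: pen up
  PD: pen down
  BK 11: (-30,0) -> (-41,0) [heading=0, draw]
  -- iteration 4/4 --
  PU: pen up
  PD: pen down
  BK 11: (-41,0) -> (-52,0) [heading=0, draw]
]
FD 8: (-52,0) -> (-44,0) [heading=0, draw]
RT 60: heading 0 -> 300
PD: pen down
PU: pen up
FD 19: (-44,0) -> (-34.5,-16.454) [heading=300, move]
Final: pos=(-34.5,-16.454), heading=300, 6 segment(s) drawn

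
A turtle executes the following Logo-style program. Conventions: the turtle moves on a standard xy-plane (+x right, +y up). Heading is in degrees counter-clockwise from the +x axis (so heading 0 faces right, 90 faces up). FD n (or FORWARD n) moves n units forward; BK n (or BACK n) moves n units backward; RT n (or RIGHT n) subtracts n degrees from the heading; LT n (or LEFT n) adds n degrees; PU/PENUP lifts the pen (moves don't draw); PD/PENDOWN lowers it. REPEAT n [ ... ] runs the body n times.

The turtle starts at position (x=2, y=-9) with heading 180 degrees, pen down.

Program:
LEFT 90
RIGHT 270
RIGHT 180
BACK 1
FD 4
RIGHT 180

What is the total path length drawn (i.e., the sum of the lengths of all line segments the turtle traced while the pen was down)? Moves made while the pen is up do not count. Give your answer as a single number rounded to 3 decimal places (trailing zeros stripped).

Executing turtle program step by step:
Start: pos=(2,-9), heading=180, pen down
LT 90: heading 180 -> 270
RT 270: heading 270 -> 0
RT 180: heading 0 -> 180
BK 1: (2,-9) -> (3,-9) [heading=180, draw]
FD 4: (3,-9) -> (-1,-9) [heading=180, draw]
RT 180: heading 180 -> 0
Final: pos=(-1,-9), heading=0, 2 segment(s) drawn

Segment lengths:
  seg 1: (2,-9) -> (3,-9), length = 1
  seg 2: (3,-9) -> (-1,-9), length = 4
Total = 5

Answer: 5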